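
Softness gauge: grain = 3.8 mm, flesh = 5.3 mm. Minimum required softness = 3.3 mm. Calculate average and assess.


Average softness = 4.55 mm
Meets requirement: Yes

Average = (3.8 + 5.3) / 2 = 4.55 mm
Minimum = 3.3 mm
Meets requirement: Yes


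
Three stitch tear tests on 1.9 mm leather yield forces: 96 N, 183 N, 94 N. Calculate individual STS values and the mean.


STS1 = 50.5 N/mm
STS2 = 96.3 N/mm
STS3 = 49.5 N/mm
Mean = 65.4 N/mm

STS1 = 96 / 1.9 = 50.5 N/mm
STS2 = 183 / 1.9 = 96.3 N/mm
STS3 = 94 / 1.9 = 49.5 N/mm
Mean = (50.5 + 96.3 + 49.5) / 3 = 65.4 N/mm


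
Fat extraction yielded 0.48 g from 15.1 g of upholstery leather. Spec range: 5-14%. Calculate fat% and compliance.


Fat content = 3.2%
Compliant: No


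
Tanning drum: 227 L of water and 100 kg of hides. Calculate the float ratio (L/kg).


Float ratio = water / hide weight
Ratio = 227 / 100 = 2.3


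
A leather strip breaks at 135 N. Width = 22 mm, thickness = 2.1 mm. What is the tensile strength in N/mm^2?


2.92 N/mm^2


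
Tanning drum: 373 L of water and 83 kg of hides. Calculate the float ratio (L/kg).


Float ratio = water / hide weight
Ratio = 373 / 83 = 4.5


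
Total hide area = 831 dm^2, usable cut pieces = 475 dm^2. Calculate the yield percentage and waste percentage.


Yield = 475 / 831 x 100 = 57.2%
Waste = 831 - 475 = 356 dm^2
Waste% = 100 - 57.2 = 42.8%


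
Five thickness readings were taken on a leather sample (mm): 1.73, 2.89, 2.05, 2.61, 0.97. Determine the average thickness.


Sum = 1.73 + 2.89 + 2.05 + 2.61 + 0.97 = 10.25
Average = 10.25 / 5 = 2.05 mm


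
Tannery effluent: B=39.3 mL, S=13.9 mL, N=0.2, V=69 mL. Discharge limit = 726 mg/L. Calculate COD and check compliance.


COD = (39.3 - 13.9) x 0.2 x 8000 / 69 = 589.0 mg/L
Limit: 726 mg/L
Compliant: Yes


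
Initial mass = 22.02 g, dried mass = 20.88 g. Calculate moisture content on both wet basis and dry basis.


Wet basis = 5.2%
Dry basis = 5.5%

Moisture lost = 22.02 - 20.88 = 1.14 g
Wet basis MC = 1.14 / 22.02 x 100 = 5.2%
Dry basis MC = 1.14 / 20.88 x 100 = 5.5%


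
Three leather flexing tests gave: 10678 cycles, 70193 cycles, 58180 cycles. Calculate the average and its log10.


Average = 46350 cycles
log10 = 4.67

Average = (10678 + 70193 + 58180) / 3 = 46350 cycles
log10(46350) = 4.67


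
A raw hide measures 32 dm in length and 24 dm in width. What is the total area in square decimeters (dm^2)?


Area = length x width
Area = 32 x 24 = 768 dm^2


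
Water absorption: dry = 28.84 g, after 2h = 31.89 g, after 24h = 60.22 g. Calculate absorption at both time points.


WA (2h) = (31.89 - 28.84) / 28.84 x 100 = 10.6%
WA (24h) = (60.22 - 28.84) / 28.84 x 100 = 108.8%


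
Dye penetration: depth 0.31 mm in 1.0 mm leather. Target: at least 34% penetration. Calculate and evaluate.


Penetration = 0.31 / 1.0 x 100 = 31.0%
Target: 34%
Meets target: No


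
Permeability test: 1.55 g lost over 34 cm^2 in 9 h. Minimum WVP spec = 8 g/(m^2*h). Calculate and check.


WVP = 50.65 g/(m^2*h)
Meets specification: Yes

WVP = 1.55 / (34 x 9) x 10000 = 50.65 g/(m^2*h)
Minimum: 8 g/(m^2*h)
Meets spec: Yes


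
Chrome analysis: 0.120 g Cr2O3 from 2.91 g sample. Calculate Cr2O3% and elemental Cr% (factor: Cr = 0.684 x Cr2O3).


Cr2O3 = 4.12%
Cr = 2.82%

Cr2O3% = 0.120 / 2.91 x 100 = 4.12%
Cr% = 4.12 x 0.684 = 2.82%


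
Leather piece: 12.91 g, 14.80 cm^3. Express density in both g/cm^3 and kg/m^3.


0.872 g/cm^3
872 kg/m^3

Density = 12.91 / 14.80 = 0.872 g/cm^3
Convert: 0.872 x 1000 = 872 kg/m^3


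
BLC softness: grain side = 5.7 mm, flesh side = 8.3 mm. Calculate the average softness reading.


Average = (5.7 + 8.3) / 2
Average = 7.00 mm


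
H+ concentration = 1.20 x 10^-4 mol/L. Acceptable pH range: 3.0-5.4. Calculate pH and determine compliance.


pH = 3.92
Compliant: Yes


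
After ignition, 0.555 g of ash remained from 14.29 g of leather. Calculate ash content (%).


3.88%


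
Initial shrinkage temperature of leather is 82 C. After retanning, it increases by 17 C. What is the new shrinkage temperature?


99 C

New Ts = 82 + 17 = 99 C


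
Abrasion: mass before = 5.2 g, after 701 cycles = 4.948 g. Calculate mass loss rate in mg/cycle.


0.359 mg/cycle

Mass loss = 5.2 - 4.948 = 0.252 g
Rate = 0.252 / 701 x 1000 = 0.359 mg/cycle


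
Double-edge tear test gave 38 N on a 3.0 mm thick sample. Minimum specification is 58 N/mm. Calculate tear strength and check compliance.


Tear strength = 38 / 3.0 = 12.7 N/mm
Required minimum = 58 N/mm
Compliant: No


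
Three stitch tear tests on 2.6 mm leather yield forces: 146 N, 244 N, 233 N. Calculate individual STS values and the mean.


STS1 = 146 / 2.6 = 56.2 N/mm
STS2 = 244 / 2.6 = 93.8 N/mm
STS3 = 233 / 2.6 = 89.6 N/mm
Mean = (56.2 + 93.8 + 89.6) / 3 = 79.9 N/mm


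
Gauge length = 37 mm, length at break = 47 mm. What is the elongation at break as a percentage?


27.0%


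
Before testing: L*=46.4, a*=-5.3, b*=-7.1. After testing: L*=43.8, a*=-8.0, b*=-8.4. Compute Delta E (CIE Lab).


dL = 43.8 - 46.4 = -2.6
da = -8.0 - (-5.3) = -2.7
db = -8.4 - (-7.1) = -1.3
dE = sqrt((-2.6)^2 + (-2.7)^2 + (-1.3)^2) = 3.97


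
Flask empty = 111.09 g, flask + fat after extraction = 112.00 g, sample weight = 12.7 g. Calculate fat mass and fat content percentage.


Fat mass = 0.91 g
Fat content = 7.2%

Fat mass = 112.00 - 111.09 = 0.91 g
Fat% = 0.91 / 12.7 x 100 = 7.2%


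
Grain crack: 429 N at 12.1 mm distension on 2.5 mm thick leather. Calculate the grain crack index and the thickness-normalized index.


Crack index = 35.5 N/mm
Normalized index = 14.2 N/mm per mm

Crack index = 429 / 12.1 = 35.5 N/mm
Normalized = 35.5 / 2.5 = 14.2 N/mm per mm


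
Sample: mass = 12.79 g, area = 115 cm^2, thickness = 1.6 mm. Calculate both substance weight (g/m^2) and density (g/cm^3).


Substance weight = 1112.2 g/m^2
Density = 0.695 g/cm^3


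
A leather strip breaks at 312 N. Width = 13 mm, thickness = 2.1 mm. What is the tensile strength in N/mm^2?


11.43 N/mm^2


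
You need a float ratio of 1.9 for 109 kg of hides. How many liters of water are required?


Water = hide weight x target ratio
Water = 109 x 1.9 = 207.1 L


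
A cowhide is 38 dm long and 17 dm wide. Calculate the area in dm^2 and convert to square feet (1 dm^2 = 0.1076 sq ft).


Area = 38 x 17 = 646 dm^2
Conversion: 646 x 0.1076 = 69.51 sq ft


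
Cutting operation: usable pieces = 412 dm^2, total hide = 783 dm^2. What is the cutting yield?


52.6%


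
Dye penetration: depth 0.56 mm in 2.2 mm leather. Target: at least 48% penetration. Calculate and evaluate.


Penetration = 25.5%
Meets target: No


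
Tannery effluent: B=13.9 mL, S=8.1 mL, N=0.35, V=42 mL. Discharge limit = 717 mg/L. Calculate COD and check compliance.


COD = 386.7 mg/L
Compliant: Yes

COD = (13.9 - 8.1) x 0.35 x 8000 / 42 = 386.7 mg/L
Limit: 717 mg/L
Compliant: Yes


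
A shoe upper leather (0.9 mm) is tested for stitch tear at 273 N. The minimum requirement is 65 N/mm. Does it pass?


STS = 303.3 N/mm
Passes: Yes


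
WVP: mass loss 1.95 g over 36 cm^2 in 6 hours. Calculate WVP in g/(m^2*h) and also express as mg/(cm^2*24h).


WVP = 90.28 g/(m^2*h)
Daily rate = 216.67 mg/(cm^2*24h)

WVP = 1.95 / (36 x 6) x 10000 = 90.28 g/(m^2*h)
Mass loss in mg = 1.95 x 1000 = 1950 mg
Per cm^2 per 24h in mg: 1950 x 24 / (36 x 6) = 46800 / 216 = 216.67 mg/(cm^2*24h)


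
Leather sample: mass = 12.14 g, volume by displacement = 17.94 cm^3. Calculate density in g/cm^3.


Density = mass / volume
Density = 12.14 / 17.94 = 0.677 g/cm^3


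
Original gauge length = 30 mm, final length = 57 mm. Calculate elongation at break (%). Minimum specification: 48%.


Extension = 57 - 30 = 27 mm
Elongation = 27 / 30 x 100 = 90.0%
Minimum required: 48%
Meets specification: Yes


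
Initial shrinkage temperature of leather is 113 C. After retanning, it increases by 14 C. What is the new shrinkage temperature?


127 C


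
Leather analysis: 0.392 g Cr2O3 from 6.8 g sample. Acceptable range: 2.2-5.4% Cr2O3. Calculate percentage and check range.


Cr2O3 = 5.76%
Within range: No


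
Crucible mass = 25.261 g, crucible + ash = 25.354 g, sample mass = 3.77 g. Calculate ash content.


Ash mass = 0.093 g
Ash content = 2.47%

Ash mass = 25.354 - 25.261 = 0.093 g
Ash% = 0.093 / 3.77 x 100 = 2.47%


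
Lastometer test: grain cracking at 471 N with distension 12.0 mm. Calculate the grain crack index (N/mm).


39.3 N/mm

Grain crack index = force / distension
Index = 471 / 12.0 = 39.3 N/mm


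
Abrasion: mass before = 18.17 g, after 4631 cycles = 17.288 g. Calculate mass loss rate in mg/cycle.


0.190 mg/cycle

Mass loss = 18.17 - 17.288 = 0.882 g
Rate = 0.882 / 4631 x 1000 = 0.190 mg/cycle


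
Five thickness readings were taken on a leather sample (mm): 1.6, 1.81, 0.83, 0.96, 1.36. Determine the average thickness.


Sum = 1.6 + 1.81 + 0.83 + 0.96 + 1.36 = 6.56
Average = 6.56 / 5 = 1.31 mm


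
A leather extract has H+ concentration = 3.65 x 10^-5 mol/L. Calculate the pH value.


pH = -log10[H+]
pH = -log10(3.65 x 10^-5) = 4.44


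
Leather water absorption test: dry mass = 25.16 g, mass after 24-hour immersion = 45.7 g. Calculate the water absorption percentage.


81.6%


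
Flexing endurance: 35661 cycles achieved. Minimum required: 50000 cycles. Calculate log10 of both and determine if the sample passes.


log10(35661) = 4.55
log10(50000) = 4.70
Passes: No


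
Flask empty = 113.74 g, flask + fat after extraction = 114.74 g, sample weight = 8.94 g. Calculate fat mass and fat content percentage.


Fat mass = 1.00 g
Fat content = 11.2%

Fat mass = 114.74 - 113.74 = 1.00 g
Fat% = 1.00 / 8.94 x 100 = 11.2%


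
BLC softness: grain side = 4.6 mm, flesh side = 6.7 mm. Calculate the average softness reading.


Average = (4.6 + 6.7) / 2
Average = 5.65 mm


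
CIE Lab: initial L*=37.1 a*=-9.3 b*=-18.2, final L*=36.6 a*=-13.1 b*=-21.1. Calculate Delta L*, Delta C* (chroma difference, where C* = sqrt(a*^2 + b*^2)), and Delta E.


Delta L* = 36.6 - 37.1 = -0.5
C1* = sqrt((-9.3)^2 + (-18.2)^2) = 20.438
C2* = sqrt((-13.1)^2 + (-21.1)^2) = 24.836
Delta C* = 24.836 - 20.438 = 4.40
Delta E = sqrt((-0.5)^2 + (-3.8)^2 + (-2.9)^2) = 4.81


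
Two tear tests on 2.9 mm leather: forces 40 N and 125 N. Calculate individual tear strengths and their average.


Tear 1 = 13.8 N/mm
Tear 2 = 43.1 N/mm
Average = 28.5 N/mm

Tear 1 = 40 / 2.9 = 13.8 N/mm
Tear 2 = 125 / 2.9 = 43.1 N/mm
Average = (13.8 + 43.1) / 2 = 28.5 N/mm


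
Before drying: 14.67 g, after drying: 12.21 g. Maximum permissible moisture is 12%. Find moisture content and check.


Moisture content = 16.8%
Acceptable: No


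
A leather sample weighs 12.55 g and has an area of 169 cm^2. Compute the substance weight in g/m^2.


742.6 g/m^2


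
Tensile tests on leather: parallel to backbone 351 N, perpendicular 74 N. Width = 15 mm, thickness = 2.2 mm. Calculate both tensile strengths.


Area = 15 x 2.2 = 33.0 mm^2
TS (parallel) = 351 / 33.0 = 10.64 N/mm^2
TS (perpendicular) = 74 / 33.0 = 2.24 N/mm^2


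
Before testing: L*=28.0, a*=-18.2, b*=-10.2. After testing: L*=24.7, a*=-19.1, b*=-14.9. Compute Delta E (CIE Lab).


dL = 24.7 - 28.0 = -3.3
da = -19.1 - (-18.2) = -0.9
db = -14.9 - (-10.2) = -4.7
dE = sqrt((-3.3)^2 + (-0.9)^2 + (-4.7)^2) = 5.81


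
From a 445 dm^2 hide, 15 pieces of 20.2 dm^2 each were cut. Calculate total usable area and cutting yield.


Total usable = 15 x 20.2 = 303.0 dm^2
Yield = 303.0 / 445 x 100 = 68.1%


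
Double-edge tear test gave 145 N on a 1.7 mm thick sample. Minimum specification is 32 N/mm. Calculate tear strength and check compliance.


Tear strength = 145 / 1.7 = 85.3 N/mm
Required minimum = 32 N/mm
Compliant: Yes


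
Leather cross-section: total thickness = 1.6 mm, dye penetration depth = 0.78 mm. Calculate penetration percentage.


48.8%

Penetration% = 0.78 / 1.6 x 100
Penetration = 48.8%


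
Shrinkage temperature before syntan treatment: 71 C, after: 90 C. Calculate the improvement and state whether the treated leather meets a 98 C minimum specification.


Improvement = 90 - 71 = 19 C
Spec check: 90 C >= 98 C? No


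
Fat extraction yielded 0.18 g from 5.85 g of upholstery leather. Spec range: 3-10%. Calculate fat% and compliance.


Fat content = 3.1%
Compliant: Yes

Fat% = 0.18 / 5.85 x 100 = 3.1%
Spec range: 3-10%
Compliant: Yes


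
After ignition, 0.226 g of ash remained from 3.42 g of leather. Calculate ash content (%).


Ash% = 0.226 / 3.42 x 100
Ash% = 6.61%


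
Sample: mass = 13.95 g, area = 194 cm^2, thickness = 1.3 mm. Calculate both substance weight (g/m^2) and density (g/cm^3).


SW = 13.95 / 194 x 10000 = 719.1 g/m^2
Volume = 194 x 1.3 / 10 = 25.22 cm^3
Density = 13.95 / 25.22 = 0.553 g/cm^3


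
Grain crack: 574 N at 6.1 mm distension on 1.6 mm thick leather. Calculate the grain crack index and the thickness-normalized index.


Crack index = 574 / 6.1 = 94.1 N/mm
Normalized = 94.1 / 1.6 = 58.8 N/mm per mm


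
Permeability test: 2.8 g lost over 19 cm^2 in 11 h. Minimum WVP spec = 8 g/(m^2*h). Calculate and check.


WVP = 2.8 / (19 x 11) x 10000 = 133.97 g/(m^2*h)
Minimum: 8 g/(m^2*h)
Meets spec: Yes


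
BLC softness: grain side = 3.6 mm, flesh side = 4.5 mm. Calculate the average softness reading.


Average = (3.6 + 4.5) / 2
Average = 4.05 mm


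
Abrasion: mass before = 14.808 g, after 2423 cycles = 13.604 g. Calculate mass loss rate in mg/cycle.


0.497 mg/cycle

Mass loss = 14.808 - 13.604 = 1.204 g
Rate = 1.204 / 2423 x 1000 = 0.497 mg/cycle


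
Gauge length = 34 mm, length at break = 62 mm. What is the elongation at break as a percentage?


Extension = 62 - 34 = 28 mm
Elongation = 28 / 34 x 100 = 82.4%


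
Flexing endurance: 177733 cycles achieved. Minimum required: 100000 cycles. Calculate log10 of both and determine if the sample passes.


log10(177733) = 5.25
log10(100000) = 5.00
Passes: Yes


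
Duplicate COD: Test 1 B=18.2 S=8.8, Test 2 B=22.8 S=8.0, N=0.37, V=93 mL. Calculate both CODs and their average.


COD1 = 299.2 mg/L
COD2 = 471.1 mg/L
Average = 385.2 mg/L


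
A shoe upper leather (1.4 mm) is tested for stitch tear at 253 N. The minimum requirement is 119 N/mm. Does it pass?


STS = 253 / 1.4 = 180.7 N/mm
Minimum required: 119 N/mm
Passes: Yes


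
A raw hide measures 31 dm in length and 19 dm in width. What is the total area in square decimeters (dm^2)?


Area = length x width
Area = 31 x 19 = 589 dm^2


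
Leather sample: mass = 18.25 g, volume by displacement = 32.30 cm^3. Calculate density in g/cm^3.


Density = mass / volume
Density = 18.25 / 32.30 = 0.565 g/cm^3


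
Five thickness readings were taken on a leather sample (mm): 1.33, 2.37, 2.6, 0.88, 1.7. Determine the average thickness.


1.78 mm


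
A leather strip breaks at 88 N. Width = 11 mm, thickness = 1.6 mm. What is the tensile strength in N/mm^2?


5.00 N/mm^2

Cross-sectional area = 11 x 1.6 = 17.6 mm^2
Tensile strength = 88 / 17.6 = 5.00 N/mm^2


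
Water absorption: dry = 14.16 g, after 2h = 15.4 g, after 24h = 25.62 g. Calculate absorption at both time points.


WA (2h) = (15.4 - 14.16) / 14.16 x 100 = 8.8%
WA (24h) = (25.62 - 14.16) / 14.16 x 100 = 80.9%


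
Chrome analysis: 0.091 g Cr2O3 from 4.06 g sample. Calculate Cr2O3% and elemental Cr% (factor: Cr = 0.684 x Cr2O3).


Cr2O3 = 2.24%
Cr = 1.53%


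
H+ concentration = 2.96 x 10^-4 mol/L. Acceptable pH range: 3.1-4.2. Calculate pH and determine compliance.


pH = -log10(2.96 x 10^-4) = 3.53
Range: 3.1 to 4.2
Compliant: Yes


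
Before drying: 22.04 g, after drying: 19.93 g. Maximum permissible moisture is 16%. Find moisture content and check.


MC = (22.04 - 19.93) / 22.04 x 100 = 9.6%
Maximum: 16%
Acceptable: Yes


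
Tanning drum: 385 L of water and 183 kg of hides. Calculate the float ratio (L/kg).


Float ratio = water / hide weight
Ratio = 385 / 183 = 2.1


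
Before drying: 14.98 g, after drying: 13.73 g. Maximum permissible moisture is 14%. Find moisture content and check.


Moisture content = 8.3%
Acceptable: Yes


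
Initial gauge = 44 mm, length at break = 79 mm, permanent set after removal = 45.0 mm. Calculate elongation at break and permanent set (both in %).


Elongation at break = 79.5%
Permanent set = 2.3%


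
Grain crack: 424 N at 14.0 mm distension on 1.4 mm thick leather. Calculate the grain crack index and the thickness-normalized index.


Crack index = 30.3 N/mm
Normalized index = 21.6 N/mm per mm


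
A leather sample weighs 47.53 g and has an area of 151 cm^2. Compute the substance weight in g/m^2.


3147.7 g/m^2

Substance weight = mass / area x 10000
SW = 47.53 / 151 x 10000
SW = 3147.7 g/m^2


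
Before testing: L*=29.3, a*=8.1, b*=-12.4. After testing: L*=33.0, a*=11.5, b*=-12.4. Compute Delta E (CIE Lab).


Delta E = 5.02


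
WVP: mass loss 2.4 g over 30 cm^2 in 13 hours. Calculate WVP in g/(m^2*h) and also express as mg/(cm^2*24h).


WVP = 61.54 g/(m^2*h)
Daily rate = 147.69 mg/(cm^2*24h)

WVP = 2.4 / (30 x 13) x 10000 = 61.54 g/(m^2*h)
Mass loss in mg = 2.4 x 1000 = 2400 mg
Per cm^2 per 24h in mg: 2400 x 24 / (30 x 13) = 57600 / 390 = 147.69 mg/(cm^2*24h)


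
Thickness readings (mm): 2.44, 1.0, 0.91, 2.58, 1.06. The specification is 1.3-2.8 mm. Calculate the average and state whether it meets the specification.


Average = 1.60 mm
Within specification: Yes

Sum = 7.99
Average = 7.99 / 5 = 1.60 mm
Specification range: 1.3 to 2.8 mm
Within spec: Yes


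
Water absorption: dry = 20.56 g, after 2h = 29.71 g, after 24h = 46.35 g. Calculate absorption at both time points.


2h absorption = 44.5%
24h absorption = 125.4%

WA (2h) = (29.71 - 20.56) / 20.56 x 100 = 44.5%
WA (24h) = (46.35 - 20.56) / 20.56 x 100 = 125.4%


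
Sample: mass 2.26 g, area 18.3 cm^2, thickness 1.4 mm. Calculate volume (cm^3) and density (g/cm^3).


Thickness in cm = 1.4 / 10 = 0.14 cm
Volume = 18.3 x 0.14 = 2.562 cm^3
Density = 2.26 / 2.562 = 0.882 g/cm^3


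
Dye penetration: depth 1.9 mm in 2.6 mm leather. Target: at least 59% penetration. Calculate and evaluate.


Penetration = 73.1%
Meets target: Yes

Penetration = 1.9 / 2.6 x 100 = 73.1%
Target: 59%
Meets target: Yes


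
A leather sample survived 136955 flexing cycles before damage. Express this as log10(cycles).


5.14

log10(136955) = 5.14


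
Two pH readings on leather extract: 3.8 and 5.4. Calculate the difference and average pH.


Difference = 1.6
Average pH = 4.60


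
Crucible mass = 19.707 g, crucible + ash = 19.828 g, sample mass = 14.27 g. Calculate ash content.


Ash mass = 19.828 - 19.707 = 0.121 g
Ash% = 0.121 / 14.27 x 100 = 0.85%


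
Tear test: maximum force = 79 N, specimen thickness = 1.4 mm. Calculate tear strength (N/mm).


56.4 N/mm


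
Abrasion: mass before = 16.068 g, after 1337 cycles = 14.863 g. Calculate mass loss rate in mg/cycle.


Mass loss = 16.068 - 14.863 = 1.205 g
Rate = 1.205 / 1337 x 1000 = 0.901 mg/cycle


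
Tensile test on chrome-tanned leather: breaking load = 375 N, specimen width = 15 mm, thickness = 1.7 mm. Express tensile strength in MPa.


14.71 MPa

Cross-section = 15 x 1.7 = 25.5 mm^2
TS = 375 / 25.5 = 14.71 MPa
(1 N/mm^2 = 1 MPa)


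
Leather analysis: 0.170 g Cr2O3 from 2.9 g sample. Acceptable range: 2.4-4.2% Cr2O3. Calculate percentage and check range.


Cr2O3% = 0.170 / 2.9 x 100 = 5.86%
Acceptable range: 2.4 to 4.2%
Within range: No


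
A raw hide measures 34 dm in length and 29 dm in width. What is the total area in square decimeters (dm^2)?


Area = length x width
Area = 34 x 29 = 986 dm^2


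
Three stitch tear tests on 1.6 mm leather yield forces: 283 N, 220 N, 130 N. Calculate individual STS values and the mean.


STS1 = 283 / 1.6 = 176.9 N/mm
STS2 = 220 / 1.6 = 137.5 N/mm
STS3 = 130 / 1.6 = 81.3 N/mm
Mean = (176.9 + 137.5 + 81.3) / 3 = 131.9 N/mm


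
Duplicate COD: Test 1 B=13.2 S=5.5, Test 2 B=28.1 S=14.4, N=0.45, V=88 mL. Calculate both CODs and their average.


COD1 = 315.0 mg/L
COD2 = 560.5 mg/L
Average = 437.8 mg/L

COD1 = (13.2 - 5.5) x 0.45 x 8000 / 88 = 315.0 mg/L
COD2 = (28.1 - 14.4) x 0.45 x 8000 / 88 = 560.5 mg/L
Average = (315.0 + 560.5) / 2 = 437.8 mg/L


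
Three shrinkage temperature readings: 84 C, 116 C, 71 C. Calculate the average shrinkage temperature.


90.3 C


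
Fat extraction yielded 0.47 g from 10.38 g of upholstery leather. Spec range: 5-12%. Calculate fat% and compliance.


Fat% = 0.47 / 10.38 x 100 = 4.5%
Spec range: 5-12%
Compliant: No


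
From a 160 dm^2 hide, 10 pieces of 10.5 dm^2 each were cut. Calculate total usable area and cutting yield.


Total usable = 10 x 10.5 = 105.0 dm^2
Yield = 105.0 / 160 x 100 = 65.6%


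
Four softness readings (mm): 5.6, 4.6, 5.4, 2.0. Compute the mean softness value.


Sum = 5.6 + 4.6 + 5.4 + 2.0
Mean = 17.6 / 4 = 4.40 mm


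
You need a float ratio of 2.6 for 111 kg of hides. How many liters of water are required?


Water = hide weight x target ratio
Water = 111 x 2.6 = 288.6 L


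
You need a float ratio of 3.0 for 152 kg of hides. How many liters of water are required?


Water = hide weight x target ratio
Water = 152 x 3.0 = 456.0 L


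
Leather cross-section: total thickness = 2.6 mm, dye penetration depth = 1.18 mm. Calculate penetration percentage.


45.4%

Penetration% = 1.18 / 2.6 x 100
Penetration = 45.4%


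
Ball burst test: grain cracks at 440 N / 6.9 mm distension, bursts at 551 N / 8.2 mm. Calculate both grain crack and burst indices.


Crack index = 440 / 6.9 = 63.8 N/mm
Burst index = 551 / 8.2 = 67.2 N/mm


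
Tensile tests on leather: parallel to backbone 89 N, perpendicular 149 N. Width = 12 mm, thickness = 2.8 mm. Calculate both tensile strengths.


Area = 12 x 2.8 = 33.6 mm^2
TS (parallel) = 89 / 33.6 = 2.65 N/mm^2
TS (perpendicular) = 149 / 33.6 = 4.43 N/mm^2


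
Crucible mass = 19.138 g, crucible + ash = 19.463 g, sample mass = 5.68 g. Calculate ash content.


Ash mass = 19.463 - 19.138 = 0.325 g
Ash% = 0.325 / 5.68 x 100 = 5.72%


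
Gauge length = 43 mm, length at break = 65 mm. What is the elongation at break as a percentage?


Extension = 65 - 43 = 22 mm
Elongation = 22 / 43 x 100 = 51.2%


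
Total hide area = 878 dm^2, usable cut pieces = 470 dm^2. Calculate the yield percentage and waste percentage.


Yield = 53.5%
Waste = 46.5%

Yield = 470 / 878 x 100 = 53.5%
Waste = 878 - 470 = 408 dm^2
Waste% = 100 - 53.5 = 46.5%


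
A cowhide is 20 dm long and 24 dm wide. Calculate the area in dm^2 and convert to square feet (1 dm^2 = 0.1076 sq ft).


480 dm^2
51.65 sq ft

Area = 20 x 24 = 480 dm^2
Conversion: 480 x 0.1076 = 51.65 sq ft


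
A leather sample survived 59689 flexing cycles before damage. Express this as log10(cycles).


log10(59689) = 4.78


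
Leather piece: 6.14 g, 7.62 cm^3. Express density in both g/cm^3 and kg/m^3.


Density = 6.14 / 7.62 = 0.806 g/cm^3
Convert: 0.806 x 1000 = 806 kg/m^3


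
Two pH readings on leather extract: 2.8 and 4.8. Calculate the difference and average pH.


Difference = |2.8 - 4.8| = 2.0
Average = (2.8 + 4.8) / 2 = 3.80


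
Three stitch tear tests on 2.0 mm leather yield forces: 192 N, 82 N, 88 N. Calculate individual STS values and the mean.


STS1 = 96.0 N/mm
STS2 = 41.0 N/mm
STS3 = 44.0 N/mm
Mean = 60.3 N/mm

STS1 = 192 / 2.0 = 96.0 N/mm
STS2 = 82 / 2.0 = 41.0 N/mm
STS3 = 88 / 2.0 = 44.0 N/mm
Mean = (96.0 + 41.0 + 44.0) / 3 = 60.3 N/mm


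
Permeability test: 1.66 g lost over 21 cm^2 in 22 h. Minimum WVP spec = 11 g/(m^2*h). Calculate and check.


WVP = 1.66 / (21 x 22) x 10000 = 35.93 g/(m^2*h)
Minimum: 11 g/(m^2*h)
Meets spec: Yes


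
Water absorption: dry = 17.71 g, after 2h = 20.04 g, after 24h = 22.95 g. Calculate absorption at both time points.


WA (2h) = (20.04 - 17.71) / 17.71 x 100 = 13.2%
WA (24h) = (22.95 - 17.71) / 17.71 x 100 = 29.6%


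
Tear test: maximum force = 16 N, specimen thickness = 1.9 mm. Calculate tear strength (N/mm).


8.4 N/mm


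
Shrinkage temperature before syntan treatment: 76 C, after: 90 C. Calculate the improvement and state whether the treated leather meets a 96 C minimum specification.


Improvement = 14 C
Meets 96 C spec: No

Improvement = 90 - 76 = 14 C
Spec check: 90 C >= 96 C? No


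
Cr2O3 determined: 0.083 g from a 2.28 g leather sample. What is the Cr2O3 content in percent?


Cr2O3% = 0.083 / 2.28 x 100
Cr2O3% = 3.64%


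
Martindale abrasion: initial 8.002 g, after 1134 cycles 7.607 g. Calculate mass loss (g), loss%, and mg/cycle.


Mass loss = 0.395 g
Loss = 4.94%
Rate = 0.348 mg/cycle


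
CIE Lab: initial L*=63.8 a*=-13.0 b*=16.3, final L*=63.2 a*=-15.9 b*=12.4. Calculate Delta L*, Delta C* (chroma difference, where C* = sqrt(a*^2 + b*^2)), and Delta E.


Delta L* = -0.6
Delta C* = -0.69
Delta E = 4.90


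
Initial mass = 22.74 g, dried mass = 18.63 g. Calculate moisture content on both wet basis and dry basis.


Wet basis = 18.1%
Dry basis = 22.1%

Moisture lost = 22.74 - 18.63 = 4.11 g
Wet basis MC = 4.11 / 22.74 x 100 = 18.1%
Dry basis MC = 4.11 / 18.63 x 100 = 22.1%


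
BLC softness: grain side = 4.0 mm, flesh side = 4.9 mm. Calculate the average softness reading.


Average = (4.0 + 4.9) / 2
Average = 4.45 mm


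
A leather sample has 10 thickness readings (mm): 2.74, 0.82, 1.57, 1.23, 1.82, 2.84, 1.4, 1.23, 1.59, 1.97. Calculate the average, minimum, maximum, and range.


Average = 1.72 mm
Min = 0.82 mm
Max = 2.84 mm
Range = 2.02 mm

Sum = 17.21
Average = 17.21 / 10 = 1.72 mm
Minimum = 0.82 mm
Maximum = 2.84 mm
Range = 2.84 - 0.82 = 2.02 mm


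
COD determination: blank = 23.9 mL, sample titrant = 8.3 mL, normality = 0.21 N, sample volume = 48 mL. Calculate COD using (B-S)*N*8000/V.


546.0 mg/L

COD = (23.9 - 8.3) x 0.21 x 8000 / 48
COD = 15.6 x 0.21 x 8000 / 48
COD = 546.0 mg/L


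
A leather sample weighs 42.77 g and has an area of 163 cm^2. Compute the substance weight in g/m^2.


2623.9 g/m^2

Substance weight = mass / area x 10000
SW = 42.77 / 163 x 10000
SW = 2623.9 g/m^2


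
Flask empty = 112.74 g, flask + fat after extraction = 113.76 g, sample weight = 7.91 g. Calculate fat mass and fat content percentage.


Fat mass = 113.76 - 112.74 = 1.02 g
Fat% = 1.02 / 7.91 x 100 = 12.9%


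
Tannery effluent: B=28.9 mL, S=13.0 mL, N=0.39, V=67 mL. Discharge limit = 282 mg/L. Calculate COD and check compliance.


COD = 740.4 mg/L
Compliant: No

COD = (28.9 - 13.0) x 0.39 x 8000 / 67 = 740.4 mg/L
Limit: 282 mg/L
Compliant: No


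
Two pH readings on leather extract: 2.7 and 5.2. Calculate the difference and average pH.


Difference = |2.7 - 5.2| = 2.5
Average = (2.7 + 5.2) / 2 = 3.95


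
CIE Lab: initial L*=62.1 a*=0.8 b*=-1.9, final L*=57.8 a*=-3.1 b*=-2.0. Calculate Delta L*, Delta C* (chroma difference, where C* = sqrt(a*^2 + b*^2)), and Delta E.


Delta L* = 57.8 - 62.1 = -4.3
C1* = sqrt((0.8)^2 + (-1.9)^2) = 2.062
C2* = sqrt((-3.1)^2 + (-2.0)^2) = 3.689
Delta C* = 3.689 - 2.062 = 1.63
Delta E = sqrt((-4.3)^2 + (-3.9)^2 + (-0.1)^2) = 5.81


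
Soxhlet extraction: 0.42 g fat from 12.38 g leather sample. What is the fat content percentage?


Fat content = 0.42 / 12.38 x 100
Fat = 3.4%


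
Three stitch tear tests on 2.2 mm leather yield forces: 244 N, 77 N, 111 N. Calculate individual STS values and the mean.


STS1 = 110.9 N/mm
STS2 = 35.0 N/mm
STS3 = 50.5 N/mm
Mean = 65.5 N/mm


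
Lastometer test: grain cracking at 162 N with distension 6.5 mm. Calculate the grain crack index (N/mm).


24.9 N/mm


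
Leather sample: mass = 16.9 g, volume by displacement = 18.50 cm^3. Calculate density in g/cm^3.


0.914 g/cm^3

Density = mass / volume
Density = 16.9 / 18.50 = 0.914 g/cm^3


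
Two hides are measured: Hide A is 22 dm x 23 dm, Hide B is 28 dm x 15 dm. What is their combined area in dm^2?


Hide A area = 22 x 23 = 506 dm^2
Hide B area = 28 x 15 = 420 dm^2
Total = 506 + 420 = 926 dm^2


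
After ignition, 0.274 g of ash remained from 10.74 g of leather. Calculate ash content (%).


Ash% = 0.274 / 10.74 x 100
Ash% = 2.55%


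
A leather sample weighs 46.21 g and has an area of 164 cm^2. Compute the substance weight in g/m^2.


Substance weight = mass / area x 10000
SW = 46.21 / 164 x 10000
SW = 2817.7 g/m^2


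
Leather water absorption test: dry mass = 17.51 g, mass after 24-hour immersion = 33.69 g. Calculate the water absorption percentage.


Water absorbed = 33.69 - 17.51 = 16.18 g
WA% = 16.18 / 17.51 x 100 = 92.4%


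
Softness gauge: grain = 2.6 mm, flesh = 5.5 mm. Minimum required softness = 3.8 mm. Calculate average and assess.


Average softness = 4.05 mm
Meets requirement: Yes

Average = (2.6 + 5.5) / 2 = 4.05 mm
Minimum = 3.8 mm
Meets requirement: Yes


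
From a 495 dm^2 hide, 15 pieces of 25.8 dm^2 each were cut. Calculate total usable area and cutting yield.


Usable area = 387.0 dm^2
Yield = 78.2%

Total usable = 15 x 25.8 = 387.0 dm^2
Yield = 387.0 / 495 x 100 = 78.2%


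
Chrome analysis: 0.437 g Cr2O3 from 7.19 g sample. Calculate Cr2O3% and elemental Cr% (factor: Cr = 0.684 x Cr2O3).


Cr2O3% = 0.437 / 7.19 x 100 = 6.08%
Cr% = 6.08 x 0.684 = 4.16%


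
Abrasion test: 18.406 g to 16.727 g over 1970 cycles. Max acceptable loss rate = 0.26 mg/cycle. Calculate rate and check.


Rate = 0.852 mg/cycle
Passes: No


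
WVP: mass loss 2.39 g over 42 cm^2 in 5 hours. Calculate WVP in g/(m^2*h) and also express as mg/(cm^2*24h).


WVP = 113.81 g/(m^2*h)
Daily rate = 273.14 mg/(cm^2*24h)


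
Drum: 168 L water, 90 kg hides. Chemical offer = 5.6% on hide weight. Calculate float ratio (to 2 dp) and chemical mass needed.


Float ratio = 1.87
Chemical needed = 5.04 kg


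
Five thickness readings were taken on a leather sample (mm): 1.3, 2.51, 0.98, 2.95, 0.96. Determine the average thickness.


Sum = 1.3 + 2.51 + 0.98 + 2.95 + 0.96 = 8.70
Average = 8.70 / 5 = 1.74 mm


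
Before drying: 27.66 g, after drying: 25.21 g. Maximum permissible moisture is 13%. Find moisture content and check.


MC = (27.66 - 25.21) / 27.66 x 100 = 8.9%
Maximum: 13%
Acceptable: Yes


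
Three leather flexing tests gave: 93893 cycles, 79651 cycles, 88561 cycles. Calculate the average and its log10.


Average = (93893 + 79651 + 88561) / 3 = 87368 cycles
log10(87368) = 4.94


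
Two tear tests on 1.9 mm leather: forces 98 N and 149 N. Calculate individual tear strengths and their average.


Tear 1 = 51.6 N/mm
Tear 2 = 78.4 N/mm
Average = 65.0 N/mm

Tear 1 = 98 / 1.9 = 51.6 N/mm
Tear 2 = 149 / 1.9 = 78.4 N/mm
Average = (51.6 + 78.4) / 2 = 65.0 N/mm


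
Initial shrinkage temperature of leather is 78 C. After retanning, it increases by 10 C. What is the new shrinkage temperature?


88 C

New Ts = 78 + 10 = 88 C


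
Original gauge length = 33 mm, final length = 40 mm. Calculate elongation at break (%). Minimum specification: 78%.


Extension = 40 - 33 = 7 mm
Elongation = 7 / 33 x 100 = 21.2%
Minimum required: 78%
Meets specification: No


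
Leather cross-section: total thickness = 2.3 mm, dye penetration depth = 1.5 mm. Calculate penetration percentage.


Penetration% = 1.5 / 2.3 x 100
Penetration = 65.2%


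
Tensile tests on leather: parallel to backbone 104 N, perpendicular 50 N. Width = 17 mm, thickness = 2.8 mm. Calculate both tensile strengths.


Parallel = 2.18 N/mm^2
Perpendicular = 1.05 N/mm^2


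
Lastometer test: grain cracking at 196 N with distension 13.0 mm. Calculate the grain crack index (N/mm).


15.1 N/mm


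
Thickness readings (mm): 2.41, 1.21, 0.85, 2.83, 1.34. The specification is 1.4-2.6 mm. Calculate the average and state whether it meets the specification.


Average = 1.73 mm
Within specification: Yes

Sum = 8.64
Average = 8.64 / 5 = 1.73 mm
Specification range: 1.4 to 2.6 mm
Within spec: Yes


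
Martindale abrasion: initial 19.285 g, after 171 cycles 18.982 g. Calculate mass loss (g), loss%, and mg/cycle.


Mass loss = 0.303 g
Loss = 1.57%
Rate = 1.772 mg/cycle


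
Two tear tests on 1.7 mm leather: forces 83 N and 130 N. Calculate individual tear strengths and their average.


Tear 1 = 83 / 1.7 = 48.8 N/mm
Tear 2 = 130 / 1.7 = 76.5 N/mm
Average = (48.8 + 76.5) / 2 = 62.7 N/mm


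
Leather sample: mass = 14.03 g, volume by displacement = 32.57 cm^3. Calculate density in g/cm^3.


0.431 g/cm^3

Density = mass / volume
Density = 14.03 / 32.57 = 0.431 g/cm^3


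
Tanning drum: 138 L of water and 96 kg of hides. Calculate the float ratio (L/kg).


1.4

Float ratio = water / hide weight
Ratio = 138 / 96 = 1.4


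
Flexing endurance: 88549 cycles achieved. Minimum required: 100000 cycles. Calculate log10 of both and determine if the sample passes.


log10(88549) = 4.95
log10(100000) = 5.00
Passes: No


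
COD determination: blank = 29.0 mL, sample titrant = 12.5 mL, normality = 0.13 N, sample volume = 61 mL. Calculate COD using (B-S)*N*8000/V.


281.3 mg/L


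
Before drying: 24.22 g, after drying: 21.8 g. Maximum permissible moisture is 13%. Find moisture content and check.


MC = (24.22 - 21.8) / 24.22 x 100 = 10.0%
Maximum: 13%
Acceptable: Yes


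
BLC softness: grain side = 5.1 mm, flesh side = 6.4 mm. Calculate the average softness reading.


5.75 mm


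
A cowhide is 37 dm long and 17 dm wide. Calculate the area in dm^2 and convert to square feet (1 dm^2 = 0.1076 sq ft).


Area = 37 x 17 = 629 dm^2
Conversion: 629 x 0.1076 = 67.68 sq ft


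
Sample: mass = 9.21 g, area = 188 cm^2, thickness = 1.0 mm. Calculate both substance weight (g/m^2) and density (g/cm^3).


SW = 9.21 / 188 x 10000 = 489.9 g/m^2
Volume = 188 x 1.0 / 10 = 18.80 cm^3
Density = 9.21 / 18.80 = 0.490 g/cm^3


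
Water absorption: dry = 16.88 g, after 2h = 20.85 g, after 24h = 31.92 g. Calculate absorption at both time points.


WA (2h) = (20.85 - 16.88) / 16.88 x 100 = 23.5%
WA (24h) = (31.92 - 16.88) / 16.88 x 100 = 89.1%


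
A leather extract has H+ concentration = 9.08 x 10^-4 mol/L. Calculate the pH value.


pH = -log10[H+]
pH = -log10(9.08 x 10^-4) = 3.04


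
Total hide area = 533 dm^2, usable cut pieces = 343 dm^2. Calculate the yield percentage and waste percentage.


Yield = 64.4%
Waste = 35.6%


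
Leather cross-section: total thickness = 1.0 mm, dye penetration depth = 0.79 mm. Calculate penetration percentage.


79.0%


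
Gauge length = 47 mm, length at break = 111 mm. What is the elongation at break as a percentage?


Extension = 111 - 47 = 64 mm
Elongation = 64 / 47 x 100 = 136.2%


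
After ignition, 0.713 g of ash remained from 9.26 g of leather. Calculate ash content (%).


7.70%

Ash% = 0.713 / 9.26 x 100
Ash% = 7.70%


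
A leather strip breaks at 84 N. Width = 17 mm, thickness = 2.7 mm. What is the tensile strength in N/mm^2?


1.83 N/mm^2


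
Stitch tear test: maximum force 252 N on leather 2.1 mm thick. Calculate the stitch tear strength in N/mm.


120.0 N/mm

Stitch tear strength = force / thickness
STS = 252 / 2.1 = 120.0 N/mm


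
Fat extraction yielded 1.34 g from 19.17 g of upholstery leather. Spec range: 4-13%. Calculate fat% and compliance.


Fat% = 1.34 / 19.17 x 100 = 7.0%
Spec range: 4-13%
Compliant: Yes


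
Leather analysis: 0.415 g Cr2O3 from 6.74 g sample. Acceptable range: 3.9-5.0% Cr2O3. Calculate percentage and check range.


Cr2O3 = 6.16%
Within range: No

Cr2O3% = 0.415 / 6.74 x 100 = 6.16%
Acceptable range: 3.9 to 5.0%
Within range: No


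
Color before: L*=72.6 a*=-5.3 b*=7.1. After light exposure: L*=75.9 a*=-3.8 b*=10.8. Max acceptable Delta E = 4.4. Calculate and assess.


Delta E = 5.18
Passes: No


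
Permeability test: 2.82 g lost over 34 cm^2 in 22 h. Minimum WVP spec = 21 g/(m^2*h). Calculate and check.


WVP = 2.82 / (34 x 22) x 10000 = 37.70 g/(m^2*h)
Minimum: 21 g/(m^2*h)
Meets spec: Yes


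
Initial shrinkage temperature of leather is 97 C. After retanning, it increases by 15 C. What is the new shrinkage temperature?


112 C


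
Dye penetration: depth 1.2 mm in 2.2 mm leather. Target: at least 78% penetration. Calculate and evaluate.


Penetration = 54.5%
Meets target: No


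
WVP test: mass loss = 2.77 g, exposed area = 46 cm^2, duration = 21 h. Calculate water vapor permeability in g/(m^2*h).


WVP = mass_loss / (area x time) x 10000
WVP = 2.77 / (46 x 21) x 10000
WVP = 2.77 / 966 x 10000 = 28.67 g/(m^2*h)


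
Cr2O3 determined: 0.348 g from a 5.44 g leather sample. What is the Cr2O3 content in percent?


6.40%


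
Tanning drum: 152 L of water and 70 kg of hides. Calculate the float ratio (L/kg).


2.2

Float ratio = water / hide weight
Ratio = 152 / 70 = 2.2


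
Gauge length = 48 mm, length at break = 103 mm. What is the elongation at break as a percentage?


Extension = 103 - 48 = 55 mm
Elongation = 55 / 48 x 100 = 114.6%


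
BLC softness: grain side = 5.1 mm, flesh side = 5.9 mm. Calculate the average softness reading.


Average = (5.1 + 5.9) / 2
Average = 5.50 mm


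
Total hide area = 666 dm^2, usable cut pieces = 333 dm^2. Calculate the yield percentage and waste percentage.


Yield = 50.0%
Waste = 50.0%

Yield = 333 / 666 x 100 = 50.0%
Waste = 666 - 333 = 333 dm^2
Waste% = 100 - 50.0 = 50.0%


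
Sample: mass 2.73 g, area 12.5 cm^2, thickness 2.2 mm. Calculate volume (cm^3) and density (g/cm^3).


Volume = 2.750 cm^3
Density = 0.993 g/cm^3

Thickness in cm = 2.2 / 10 = 0.22 cm
Volume = 12.5 x 0.22 = 2.750 cm^3
Density = 2.73 / 2.750 = 0.993 g/cm^3


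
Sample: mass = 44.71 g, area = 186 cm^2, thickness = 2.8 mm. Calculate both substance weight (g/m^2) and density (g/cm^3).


SW = 44.71 / 186 x 10000 = 2403.8 g/m^2
Volume = 186 x 2.8 / 10 = 52.08 cm^3
Density = 44.71 / 52.08 = 0.858 g/cm^3


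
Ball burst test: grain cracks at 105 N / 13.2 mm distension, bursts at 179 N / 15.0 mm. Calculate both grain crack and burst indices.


Crack index = 8.0 N/mm
Burst index = 11.9 N/mm


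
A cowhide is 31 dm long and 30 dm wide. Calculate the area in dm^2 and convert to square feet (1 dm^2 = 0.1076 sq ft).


Area = 31 x 30 = 930 dm^2
Conversion: 930 x 0.1076 = 100.07 sq ft


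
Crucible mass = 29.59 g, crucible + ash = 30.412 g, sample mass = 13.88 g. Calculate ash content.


Ash mass = 30.412 - 29.59 = 0.822 g
Ash% = 0.822 / 13.88 x 100 = 5.92%


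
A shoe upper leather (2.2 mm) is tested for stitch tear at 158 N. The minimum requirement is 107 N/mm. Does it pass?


STS = 71.8 N/mm
Passes: No

STS = 158 / 2.2 = 71.8 N/mm
Minimum required: 107 N/mm
Passes: No


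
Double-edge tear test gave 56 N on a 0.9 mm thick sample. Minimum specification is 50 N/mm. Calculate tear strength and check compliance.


Tear strength = 56 / 0.9 = 62.2 N/mm
Required minimum = 50 N/mm
Compliant: Yes


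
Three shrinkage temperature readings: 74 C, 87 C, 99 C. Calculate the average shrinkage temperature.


Average = (74 + 87 + 99) / 3
Average = 260 / 3 = 86.7 C


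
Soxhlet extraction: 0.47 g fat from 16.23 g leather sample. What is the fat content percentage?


Fat content = 0.47 / 16.23 x 100
Fat = 2.9%


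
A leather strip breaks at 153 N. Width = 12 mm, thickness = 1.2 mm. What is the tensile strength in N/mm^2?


10.63 N/mm^2

Cross-sectional area = 12 x 1.2 = 14.4 mm^2
Tensile strength = 153 / 14.4 = 10.63 N/mm^2
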